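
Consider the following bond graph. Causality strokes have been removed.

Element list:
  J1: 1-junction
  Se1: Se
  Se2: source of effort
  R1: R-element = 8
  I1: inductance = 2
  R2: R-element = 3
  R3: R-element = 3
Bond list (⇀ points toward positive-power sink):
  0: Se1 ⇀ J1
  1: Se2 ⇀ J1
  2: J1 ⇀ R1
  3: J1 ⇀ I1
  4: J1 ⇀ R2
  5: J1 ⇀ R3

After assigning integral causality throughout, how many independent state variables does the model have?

β0 stroke→J1  (source Se1 imposes e)
β1 stroke→J1  (Se2: effort source, stroke at far end)
β3 stroke→I1  (I1: I, integral causality)
β2 stroke→J1  (J1 flow already set via bond 3)
β4 stroke→J1  (common-f at J1 fixed by 3)
β5 stroke→J1  (1-jn J1 has f-setter on 3)

1  (I1 all integral)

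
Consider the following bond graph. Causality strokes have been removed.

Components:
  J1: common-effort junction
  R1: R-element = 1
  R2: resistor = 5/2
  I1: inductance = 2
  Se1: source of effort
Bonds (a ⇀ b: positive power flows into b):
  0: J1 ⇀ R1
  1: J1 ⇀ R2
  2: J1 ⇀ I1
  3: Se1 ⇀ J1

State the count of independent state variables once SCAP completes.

1  (I1 all integral)

b3 stroke→J1  (Se1 fixes effort; stroke away)
b0 stroke→R1  (J1 effort already set via bond 3)
b1 stroke→R2  (common-e at J1 fixed by 3)
b2 stroke→I1  (common-e at J1 fixed by 3)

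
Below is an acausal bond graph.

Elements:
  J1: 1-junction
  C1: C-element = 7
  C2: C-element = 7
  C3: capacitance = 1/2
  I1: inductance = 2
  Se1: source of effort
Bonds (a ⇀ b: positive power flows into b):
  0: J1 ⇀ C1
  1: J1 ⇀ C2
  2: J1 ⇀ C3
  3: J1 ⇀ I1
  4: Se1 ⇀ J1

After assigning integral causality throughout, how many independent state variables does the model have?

4  (C1, C2, C3, I1 all integral)

bond 4 stroke→J1  (Se1: effort source, stroke at far end)
bond 0 stroke→J1  (C1 integral (e out))
bond 1 stroke→J1  (prefer integral on C2)
bond 2 stroke→J1  (prefer integral on C3)
bond 3 stroke→I1  (J1 needs exactly one f-in)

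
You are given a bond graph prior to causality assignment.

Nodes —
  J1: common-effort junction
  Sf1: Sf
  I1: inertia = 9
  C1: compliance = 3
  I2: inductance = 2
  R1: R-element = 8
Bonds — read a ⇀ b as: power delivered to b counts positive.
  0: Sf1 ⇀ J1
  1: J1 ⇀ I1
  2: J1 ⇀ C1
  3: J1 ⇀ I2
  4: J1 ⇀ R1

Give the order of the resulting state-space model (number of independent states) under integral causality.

b0 |Sf1  (source Sf1 imposes f)
b1 |I1  (I1 outputs flow p/I1)
b2 |J1  (C1 integral (e out))
b3 |I2  (J1 effort already set via bond 2)
b4 |R1  (0-jn J1 has e-setter on 2)

3  (C1, I1, I2 all integral)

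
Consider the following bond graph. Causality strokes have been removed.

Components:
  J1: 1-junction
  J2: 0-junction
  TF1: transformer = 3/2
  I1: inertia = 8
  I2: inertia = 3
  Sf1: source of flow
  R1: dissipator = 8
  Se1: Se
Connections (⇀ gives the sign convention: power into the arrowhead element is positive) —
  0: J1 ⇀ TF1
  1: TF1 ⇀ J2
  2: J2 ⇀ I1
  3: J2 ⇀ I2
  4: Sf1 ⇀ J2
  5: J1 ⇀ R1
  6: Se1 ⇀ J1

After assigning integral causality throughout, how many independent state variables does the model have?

#4 stroke at Sf1  (source Sf1 imposes f)
#6 stroke at J1  (source Se1 imposes e)
#2 stroke at I1  (prefer integral on I1)
#3 stroke at I2  (I2 outputs flow p/I2)
#1 stroke at J2  (J2: last free bond brings effort in)
#0 stroke at TF1  (TF1 one-in-one-out from 1)
#5 stroke at J1  (1-jn J1 has f-setter on 0)

2  (I1, I2 all integral)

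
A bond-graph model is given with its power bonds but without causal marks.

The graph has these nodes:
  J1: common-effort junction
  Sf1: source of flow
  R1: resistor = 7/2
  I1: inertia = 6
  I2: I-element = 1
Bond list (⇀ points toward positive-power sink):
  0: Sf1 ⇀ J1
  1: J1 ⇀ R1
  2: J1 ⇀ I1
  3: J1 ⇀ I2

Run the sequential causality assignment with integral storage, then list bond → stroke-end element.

bond 0 →Sf1
bond 1 →J1
bond 2 →I1
bond 3 →I2

b0 →Sf1  (Sf1 fixes flow; stroke at Sf1)
b2 →I1  (prefer integral on I1)
b3 →I2  (prefer integral on I2)
b1 →J1  (only one effort-in slot at J1)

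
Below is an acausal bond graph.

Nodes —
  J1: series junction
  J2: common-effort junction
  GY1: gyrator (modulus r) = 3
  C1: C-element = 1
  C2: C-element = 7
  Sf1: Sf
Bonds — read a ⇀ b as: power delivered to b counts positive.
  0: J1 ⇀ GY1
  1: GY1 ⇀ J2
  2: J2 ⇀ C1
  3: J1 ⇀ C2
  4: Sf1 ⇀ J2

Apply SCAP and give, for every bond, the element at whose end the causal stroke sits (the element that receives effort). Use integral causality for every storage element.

bond 0 stroke at GY1
bond 1 stroke at GY1
bond 2 stroke at J2
bond 3 stroke at J1
bond 4 stroke at Sf1

bond 4 stroke→Sf1  (Sf1 (Sf) sets flow on bond)
bond 2 stroke→J2  (C1 outputs effort q/C1)
bond 1 stroke→GY1  (J2: bond 2 brought effort, rest push out)
bond 0 stroke→GY1  (GY1 both-in/both-out from 1)
bond 3 stroke→J1  (J1 flow already set via bond 0)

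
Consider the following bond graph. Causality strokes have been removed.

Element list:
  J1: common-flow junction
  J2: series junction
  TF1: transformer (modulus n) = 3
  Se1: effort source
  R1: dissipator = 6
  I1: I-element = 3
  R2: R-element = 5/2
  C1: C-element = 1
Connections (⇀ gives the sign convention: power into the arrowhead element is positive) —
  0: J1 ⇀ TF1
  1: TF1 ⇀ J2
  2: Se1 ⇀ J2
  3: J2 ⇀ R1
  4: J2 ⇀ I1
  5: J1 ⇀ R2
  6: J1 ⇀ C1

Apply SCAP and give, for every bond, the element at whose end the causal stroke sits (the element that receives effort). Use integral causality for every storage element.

bond 0 stroke→TF1
bond 1 stroke→J2
bond 2 stroke→J2
bond 3 stroke→J2
bond 4 stroke→I1
bond 5 stroke→J1
bond 6 stroke→J1

bond 2 stroke→J2  (source Se1 imposes e)
bond 4 stroke→I1  (I1 outputs flow p/I1)
bond 1 stroke→J2  (common-f at J2 fixed by 4)
bond 3 stroke→J2  (J2: bond 4 brought flow, rest push out)
bond 0 stroke→TF1  (through TF1, causality passes straight; one stroke at TF1)
bond 5 stroke→J1  (J1: bond 0 brought flow, rest push out)
bond 6 stroke→J1  (common-f at J1 fixed by 0)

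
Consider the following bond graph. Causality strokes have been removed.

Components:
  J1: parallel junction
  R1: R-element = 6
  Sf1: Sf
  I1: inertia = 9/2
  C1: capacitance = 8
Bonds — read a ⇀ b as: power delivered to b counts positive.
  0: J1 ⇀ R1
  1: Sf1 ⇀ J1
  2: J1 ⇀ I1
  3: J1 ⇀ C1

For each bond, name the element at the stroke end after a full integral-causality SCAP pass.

#1 stroke at Sf1  (source Sf1 imposes f)
#2 stroke at I1  (I1 outputs flow p/I1)
#3 stroke at J1  (C1 integral (e out))
#0 stroke at R1  (common-e at J1 fixed by 3)

b0 stroke at R1
b1 stroke at Sf1
b2 stroke at I1
b3 stroke at J1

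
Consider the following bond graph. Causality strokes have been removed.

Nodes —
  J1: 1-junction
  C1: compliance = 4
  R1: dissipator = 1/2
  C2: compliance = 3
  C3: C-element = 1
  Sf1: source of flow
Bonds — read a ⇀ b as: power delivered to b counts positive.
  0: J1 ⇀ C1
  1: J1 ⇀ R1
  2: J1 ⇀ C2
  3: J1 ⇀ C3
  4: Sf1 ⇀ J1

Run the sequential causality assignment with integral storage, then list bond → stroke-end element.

#0 |J1
#1 |J1
#2 |J1
#3 |J1
#4 |Sf1

β4 →Sf1  (source Sf1 imposes f)
β0 →J1  (common-f at J1 fixed by 4)
β1 →J1  (J1 flow already set via bond 4)
β2 →J1  (1-jn J1 has f-setter on 4)
β3 →J1  (J1 flow already set via bond 4)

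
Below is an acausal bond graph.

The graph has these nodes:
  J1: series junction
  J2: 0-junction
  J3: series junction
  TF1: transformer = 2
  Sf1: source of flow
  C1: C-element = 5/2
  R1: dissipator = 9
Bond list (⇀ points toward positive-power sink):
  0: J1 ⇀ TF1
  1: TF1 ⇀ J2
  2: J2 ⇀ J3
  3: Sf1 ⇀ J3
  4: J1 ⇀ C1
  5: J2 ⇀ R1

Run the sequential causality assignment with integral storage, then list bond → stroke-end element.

b3 stroke at Sf1  (source Sf1 imposes f)
b2 stroke at J3  (J3 flow already set via bond 3)
b4 stroke at J1  (C1 integral (e out))
b0 stroke at TF1  (closing 1-jn rule on J1)
b1 stroke at J2  (TF1 one-in-one-out from 0)
b5 stroke at R1  (common-e at J2 fixed by 1)

β0 |TF1
β1 |J2
β2 |J3
β3 |Sf1
β4 |J1
β5 |R1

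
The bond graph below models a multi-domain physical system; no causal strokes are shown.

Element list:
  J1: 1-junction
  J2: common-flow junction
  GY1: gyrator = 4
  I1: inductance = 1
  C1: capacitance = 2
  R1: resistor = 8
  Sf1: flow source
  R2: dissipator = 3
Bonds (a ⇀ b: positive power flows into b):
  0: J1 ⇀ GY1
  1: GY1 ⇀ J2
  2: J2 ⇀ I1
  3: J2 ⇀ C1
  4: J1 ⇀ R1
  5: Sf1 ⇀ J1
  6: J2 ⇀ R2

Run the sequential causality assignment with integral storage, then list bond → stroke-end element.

b0 stroke→J1
b1 stroke→J2
b2 stroke→I1
b3 stroke→J2
b4 stroke→J1
b5 stroke→Sf1
b6 stroke→J2

#5 →Sf1  (Sf1 (Sf) sets flow on bond)
#0 →J1  (J1 flow already set via bond 5)
#4 →J1  (J1: bond 5 brought flow, rest push out)
#1 →J2  (through GY1, causality inverts; strokes same side of GY1)
#2 →I1  (I1 integral (f out))
#3 →J2  (J2 flow already set via bond 2)
#6 →J2  (J2 flow already set via bond 2)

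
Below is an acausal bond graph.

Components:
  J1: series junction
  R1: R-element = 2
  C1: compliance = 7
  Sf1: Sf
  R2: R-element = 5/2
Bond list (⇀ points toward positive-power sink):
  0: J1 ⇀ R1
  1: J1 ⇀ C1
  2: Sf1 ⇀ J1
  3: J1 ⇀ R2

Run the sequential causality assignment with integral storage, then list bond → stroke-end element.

b0 →J1
b1 →J1
b2 →Sf1
b3 →J1

β2 →Sf1  (Sf1 (Sf) sets flow on bond)
β0 →J1  (common-f at J1 fixed by 2)
β1 →J1  (J1: bond 2 brought flow, rest push out)
β3 →J1  (J1 flow already set via bond 2)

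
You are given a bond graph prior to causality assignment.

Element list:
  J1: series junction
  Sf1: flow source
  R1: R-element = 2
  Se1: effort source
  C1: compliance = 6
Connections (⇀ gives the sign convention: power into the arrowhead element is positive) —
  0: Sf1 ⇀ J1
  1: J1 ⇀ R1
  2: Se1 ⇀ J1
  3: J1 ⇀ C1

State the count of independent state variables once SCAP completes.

1  (C1 all integral)

bond 0 stroke→Sf1  (Sf1: flow source, stroke at near end)
bond 2 stroke→J1  (Se1 (Se) sets effort on bond)
bond 1 stroke→J1  (J1 flow already set via bond 0)
bond 3 stroke→J1  (common-f at J1 fixed by 0)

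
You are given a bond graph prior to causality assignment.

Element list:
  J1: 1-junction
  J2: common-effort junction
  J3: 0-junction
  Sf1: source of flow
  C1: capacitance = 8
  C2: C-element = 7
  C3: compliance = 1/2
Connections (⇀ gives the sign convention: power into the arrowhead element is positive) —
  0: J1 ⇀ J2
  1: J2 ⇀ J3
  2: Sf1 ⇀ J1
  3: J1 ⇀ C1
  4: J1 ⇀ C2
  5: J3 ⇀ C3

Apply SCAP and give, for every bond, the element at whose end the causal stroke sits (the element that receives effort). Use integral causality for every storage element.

#0 stroke at J1
#1 stroke at J2
#2 stroke at Sf1
#3 stroke at J1
#4 stroke at J1
#5 stroke at J3

#2 stroke→Sf1  (Sf1 fixes flow; stroke at Sf1)
#0 stroke→J1  (common-f at J1 fixed by 2)
#3 stroke→J1  (common-f at J1 fixed by 2)
#4 stroke→J1  (J1: bond 2 brought flow, rest push out)
#1 stroke→J2  (J2: last free bond brings effort in)
#5 stroke→J3  (closing 0-jn rule on J3)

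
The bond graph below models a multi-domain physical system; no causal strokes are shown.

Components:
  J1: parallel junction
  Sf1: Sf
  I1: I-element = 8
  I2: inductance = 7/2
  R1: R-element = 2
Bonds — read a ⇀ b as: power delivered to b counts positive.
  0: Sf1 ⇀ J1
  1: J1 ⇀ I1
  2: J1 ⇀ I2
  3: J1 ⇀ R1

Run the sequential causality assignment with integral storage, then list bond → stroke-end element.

#0 stroke at Sf1  (Sf1 fixes flow; stroke at Sf1)
#1 stroke at I1  (I1 integral (f out))
#2 stroke at I2  (I2 integral (f out))
#3 stroke at J1  (J1: last free bond brings effort in)

#0 →Sf1
#1 →I1
#2 →I2
#3 →J1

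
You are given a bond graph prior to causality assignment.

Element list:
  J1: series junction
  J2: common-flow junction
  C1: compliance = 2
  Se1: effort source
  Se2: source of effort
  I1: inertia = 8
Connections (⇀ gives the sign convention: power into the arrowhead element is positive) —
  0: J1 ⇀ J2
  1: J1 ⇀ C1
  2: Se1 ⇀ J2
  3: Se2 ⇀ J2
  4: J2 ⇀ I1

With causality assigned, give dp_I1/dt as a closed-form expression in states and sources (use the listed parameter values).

β2 |J2  (Se1 fixes effort; stroke away)
β3 |J2  (Se2 fixes effort; stroke away)
β1 |J1  (C1 outputs effort q/C1)
β0 |J2  (closing 1-jn rule on J1)
β4 |I1  (J2: last free bond brings flow in)

dp_I1/dt = E_Se1 + E_Se2 - q_C1/2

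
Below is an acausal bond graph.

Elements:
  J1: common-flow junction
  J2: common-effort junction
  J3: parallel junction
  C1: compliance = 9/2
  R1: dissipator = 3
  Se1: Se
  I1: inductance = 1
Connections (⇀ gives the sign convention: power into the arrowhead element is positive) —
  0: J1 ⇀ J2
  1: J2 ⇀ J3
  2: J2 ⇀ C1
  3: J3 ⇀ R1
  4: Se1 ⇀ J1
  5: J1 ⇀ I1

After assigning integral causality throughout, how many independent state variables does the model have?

β4 →J1  (Se1 fixes effort; stroke away)
β2 →J2  (prefer integral on C1)
β0 →J1  (common-e at J2 fixed by 2)
β1 →J3  (0-jn J2 has e-setter on 2)
β3 →R1  (J3 effort already set via bond 1)
β5 →I1  (J1: last free bond brings flow in)

2  (C1, I1 all integral)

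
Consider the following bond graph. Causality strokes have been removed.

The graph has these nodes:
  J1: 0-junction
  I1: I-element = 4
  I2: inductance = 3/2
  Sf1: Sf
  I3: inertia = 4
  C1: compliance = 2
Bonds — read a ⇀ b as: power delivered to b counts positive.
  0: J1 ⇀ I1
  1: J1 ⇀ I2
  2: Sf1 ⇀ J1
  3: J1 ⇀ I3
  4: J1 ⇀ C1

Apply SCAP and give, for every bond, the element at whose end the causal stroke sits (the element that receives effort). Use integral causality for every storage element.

#2 →Sf1  (source Sf1 imposes f)
#0 →I1  (I1: I, integral causality)
#1 →I2  (I2 outputs flow p/I2)
#3 →I3  (prefer integral on I3)
#4 →J1  (J1: last free bond brings effort in)

#0 →I1
#1 →I2
#2 →Sf1
#3 →I3
#4 →J1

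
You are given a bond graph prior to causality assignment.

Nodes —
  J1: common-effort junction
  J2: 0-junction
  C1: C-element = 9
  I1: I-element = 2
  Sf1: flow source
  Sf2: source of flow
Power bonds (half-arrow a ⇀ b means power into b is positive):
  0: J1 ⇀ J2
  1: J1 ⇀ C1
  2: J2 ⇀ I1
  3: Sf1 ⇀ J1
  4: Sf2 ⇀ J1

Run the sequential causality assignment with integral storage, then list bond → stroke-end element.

bond 0 stroke at J2
bond 1 stroke at J1
bond 2 stroke at I1
bond 3 stroke at Sf1
bond 4 stroke at Sf2

β3 →Sf1  (Sf1: flow source, stroke at near end)
β4 →Sf2  (Sf2 fixes flow; stroke at Sf2)
β1 →J1  (C1 integral (e out))
β0 →J2  (0-jn J1 has e-setter on 1)
β2 →I1  (J2 effort already set via bond 0)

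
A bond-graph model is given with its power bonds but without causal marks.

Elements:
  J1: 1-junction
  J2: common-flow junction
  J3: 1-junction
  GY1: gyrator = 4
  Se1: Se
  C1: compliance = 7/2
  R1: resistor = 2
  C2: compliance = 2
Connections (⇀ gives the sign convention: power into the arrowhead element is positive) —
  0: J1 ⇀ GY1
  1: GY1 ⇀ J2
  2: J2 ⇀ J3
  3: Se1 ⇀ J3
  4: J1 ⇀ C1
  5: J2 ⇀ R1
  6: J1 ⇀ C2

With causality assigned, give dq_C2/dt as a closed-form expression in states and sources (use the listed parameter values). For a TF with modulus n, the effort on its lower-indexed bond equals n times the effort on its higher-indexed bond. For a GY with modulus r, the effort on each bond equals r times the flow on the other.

b3 stroke at J3  (source Se1 imposes e)
b2 stroke at J2  (only one flow-in slot at J3)
b4 stroke at J1  (prefer integral on C1)
b6 stroke at J1  (C2: C, integral causality)
b0 stroke at GY1  (J1 needs exactly one f-in)
b1 stroke at GY1  (GY GY1: same side as bond 0)
b5 stroke at J2  (1-jn J2 has f-setter on 1)

dq_C2/dt = -E_Se1/4 - q_C1/28 - q_C2/16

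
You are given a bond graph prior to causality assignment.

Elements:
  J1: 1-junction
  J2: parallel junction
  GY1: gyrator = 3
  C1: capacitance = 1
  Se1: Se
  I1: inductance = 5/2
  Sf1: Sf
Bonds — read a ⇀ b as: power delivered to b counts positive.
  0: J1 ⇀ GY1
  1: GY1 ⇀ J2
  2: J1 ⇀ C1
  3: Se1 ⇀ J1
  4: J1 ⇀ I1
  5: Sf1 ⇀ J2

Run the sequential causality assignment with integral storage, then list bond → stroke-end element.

b0 →J1
b1 →J2
b2 →J1
b3 →J1
b4 →I1
b5 →Sf1

β3 →J1  (Se1 fixes effort; stroke away)
β5 →Sf1  (Sf1 (Sf) sets flow on bond)
β1 →J2  (only one effort-in slot at J2)
β0 →J1  (GY1: gyrator matches bond 1)
β2 →J1  (C1: C, integral causality)
β4 →I1  (only one flow-in slot at J1)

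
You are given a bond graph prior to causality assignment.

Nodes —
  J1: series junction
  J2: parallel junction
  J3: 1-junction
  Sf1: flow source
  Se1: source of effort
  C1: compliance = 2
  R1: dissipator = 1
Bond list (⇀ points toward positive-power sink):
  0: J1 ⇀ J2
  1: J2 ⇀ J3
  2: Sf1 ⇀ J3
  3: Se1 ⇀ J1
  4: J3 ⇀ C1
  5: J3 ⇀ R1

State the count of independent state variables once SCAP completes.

bond 2 stroke at Sf1  (Sf1: flow source, stroke at near end)
bond 3 stroke at J1  (Se1 fixes effort; stroke away)
bond 0 stroke at J2  (J1: last free bond brings flow in)
bond 1 stroke at J3  (J2: bond 0 brought effort, rest push out)
bond 4 stroke at J3  (1-jn J3 has f-setter on 2)
bond 5 stroke at J3  (J3 flow already set via bond 2)

1  (C1 all integral)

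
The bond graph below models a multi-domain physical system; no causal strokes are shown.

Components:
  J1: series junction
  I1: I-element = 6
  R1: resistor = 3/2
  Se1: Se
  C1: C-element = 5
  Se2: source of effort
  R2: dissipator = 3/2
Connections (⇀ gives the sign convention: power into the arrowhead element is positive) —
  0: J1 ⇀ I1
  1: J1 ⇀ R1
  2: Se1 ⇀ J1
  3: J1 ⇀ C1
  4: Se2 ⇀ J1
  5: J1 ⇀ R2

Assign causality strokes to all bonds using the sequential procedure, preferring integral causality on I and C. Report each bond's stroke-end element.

β0 |I1
β1 |J1
β2 |J1
β3 |J1
β4 |J1
β5 |J1

b2 stroke→J1  (source Se1 imposes e)
b4 stroke→J1  (Se2: effort source, stroke at far end)
b0 stroke→I1  (prefer integral on I1)
b1 stroke→J1  (J1: bond 0 brought flow, rest push out)
b3 stroke→J1  (common-f at J1 fixed by 0)
b5 stroke→J1  (1-jn J1 has f-setter on 0)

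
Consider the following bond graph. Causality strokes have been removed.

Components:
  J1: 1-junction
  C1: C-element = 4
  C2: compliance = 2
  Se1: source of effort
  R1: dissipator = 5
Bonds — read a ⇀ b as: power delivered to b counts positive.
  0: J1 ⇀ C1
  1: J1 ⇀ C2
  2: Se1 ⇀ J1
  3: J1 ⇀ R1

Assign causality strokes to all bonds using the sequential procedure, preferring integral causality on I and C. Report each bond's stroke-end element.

bond 2 stroke→J1  (Se1 (Se) sets effort on bond)
bond 0 stroke→J1  (C1: C, integral causality)
bond 1 stroke→J1  (C2 integral (e out))
bond 3 stroke→R1  (J1 needs exactly one f-in)

β0 stroke→J1
β1 stroke→J1
β2 stroke→J1
β3 stroke→R1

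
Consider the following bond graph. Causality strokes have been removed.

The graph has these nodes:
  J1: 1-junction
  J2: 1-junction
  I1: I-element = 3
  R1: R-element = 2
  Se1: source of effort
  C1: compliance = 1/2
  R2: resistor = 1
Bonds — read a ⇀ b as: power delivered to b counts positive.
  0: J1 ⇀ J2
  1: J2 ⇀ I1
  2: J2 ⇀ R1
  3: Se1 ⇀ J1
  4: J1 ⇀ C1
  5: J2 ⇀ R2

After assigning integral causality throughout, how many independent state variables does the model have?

2  (C1, I1 all integral)

b3 →J1  (Se1 fixes effort; stroke away)
b1 →I1  (I1: I, integral causality)
b0 →J2  (1-jn J2 has f-setter on 1)
b2 →J2  (common-f at J2 fixed by 1)
b5 →J2  (common-f at J2 fixed by 1)
b4 →J1  (J1 flow already set via bond 0)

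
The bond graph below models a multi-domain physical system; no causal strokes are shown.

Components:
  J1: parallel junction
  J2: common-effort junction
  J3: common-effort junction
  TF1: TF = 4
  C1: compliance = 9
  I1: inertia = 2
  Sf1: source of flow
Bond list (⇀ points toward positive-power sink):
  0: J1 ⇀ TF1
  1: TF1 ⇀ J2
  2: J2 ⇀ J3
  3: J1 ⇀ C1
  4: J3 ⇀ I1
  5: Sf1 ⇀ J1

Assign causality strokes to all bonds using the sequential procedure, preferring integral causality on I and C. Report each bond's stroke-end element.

bond 5 |Sf1  (Sf1: flow source, stroke at near end)
bond 3 |J1  (C1 outputs effort q/C1)
bond 0 |TF1  (common-e at J1 fixed by 3)
bond 1 |J2  (through TF1, causality passes straight; one stroke at TF1)
bond 2 |J3  (0-jn J2 has e-setter on 1)
bond 4 |I1  (common-e at J3 fixed by 2)

β0 |TF1
β1 |J2
β2 |J3
β3 |J1
β4 |I1
β5 |Sf1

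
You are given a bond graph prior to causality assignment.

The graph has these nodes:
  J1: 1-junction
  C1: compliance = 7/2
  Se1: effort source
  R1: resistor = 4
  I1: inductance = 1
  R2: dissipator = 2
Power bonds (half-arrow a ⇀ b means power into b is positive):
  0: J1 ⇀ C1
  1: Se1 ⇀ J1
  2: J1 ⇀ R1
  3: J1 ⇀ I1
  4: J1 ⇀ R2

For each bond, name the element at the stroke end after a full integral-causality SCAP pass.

b0 →J1
b1 →J1
b2 →J1
b3 →I1
b4 →J1

b1 stroke→J1  (Se1 fixes effort; stroke away)
b0 stroke→J1  (C1: C, integral causality)
b3 stroke→I1  (I1 outputs flow p/I1)
b2 stroke→J1  (common-f at J1 fixed by 3)
b4 stroke→J1  (J1: bond 3 brought flow, rest push out)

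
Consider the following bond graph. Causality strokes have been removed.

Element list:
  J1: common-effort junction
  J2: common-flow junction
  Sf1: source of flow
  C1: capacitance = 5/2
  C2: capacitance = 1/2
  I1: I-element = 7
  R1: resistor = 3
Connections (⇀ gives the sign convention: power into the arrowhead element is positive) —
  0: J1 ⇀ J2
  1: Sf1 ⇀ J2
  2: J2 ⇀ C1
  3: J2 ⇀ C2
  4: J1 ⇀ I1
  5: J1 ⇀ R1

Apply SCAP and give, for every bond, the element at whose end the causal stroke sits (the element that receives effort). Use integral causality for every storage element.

bond 1 stroke→Sf1  (Sf1: flow source, stroke at near end)
bond 0 stroke→J2  (J2 flow already set via bond 1)
bond 2 stroke→J2  (common-f at J2 fixed by 1)
bond 3 stroke→J2  (J2 flow already set via bond 1)
bond 4 stroke→I1  (prefer integral on I1)
bond 5 stroke→J1  (J1: last free bond brings effort in)

#0 stroke→J2
#1 stroke→Sf1
#2 stroke→J2
#3 stroke→J2
#4 stroke→I1
#5 stroke→J1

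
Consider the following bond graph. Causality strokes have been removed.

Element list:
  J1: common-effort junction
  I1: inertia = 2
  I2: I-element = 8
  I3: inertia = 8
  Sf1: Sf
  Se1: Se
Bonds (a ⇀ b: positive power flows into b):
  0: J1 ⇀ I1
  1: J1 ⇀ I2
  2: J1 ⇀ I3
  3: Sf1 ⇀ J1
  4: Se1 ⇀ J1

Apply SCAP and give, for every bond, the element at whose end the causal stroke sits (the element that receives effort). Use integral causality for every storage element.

#3 →Sf1  (Sf1 (Sf) sets flow on bond)
#4 →J1  (Se1 (Se) sets effort on bond)
#0 →I1  (J1 effort already set via bond 4)
#1 →I2  (J1 effort already set via bond 4)
#2 →I3  (J1 effort already set via bond 4)

bond 0 stroke→I1
bond 1 stroke→I2
bond 2 stroke→I3
bond 3 stroke→Sf1
bond 4 stroke→J1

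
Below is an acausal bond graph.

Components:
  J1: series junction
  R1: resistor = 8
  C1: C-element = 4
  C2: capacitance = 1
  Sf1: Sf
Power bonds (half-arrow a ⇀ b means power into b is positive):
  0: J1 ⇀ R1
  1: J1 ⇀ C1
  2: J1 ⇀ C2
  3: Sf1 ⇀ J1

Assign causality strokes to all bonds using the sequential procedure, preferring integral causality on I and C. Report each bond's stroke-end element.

β3 →Sf1  (Sf1 (Sf) sets flow on bond)
β0 →J1  (1-jn J1 has f-setter on 3)
β1 →J1  (J1 flow already set via bond 3)
β2 →J1  (J1 flow already set via bond 3)

b0 |J1
b1 |J1
b2 |J1
b3 |Sf1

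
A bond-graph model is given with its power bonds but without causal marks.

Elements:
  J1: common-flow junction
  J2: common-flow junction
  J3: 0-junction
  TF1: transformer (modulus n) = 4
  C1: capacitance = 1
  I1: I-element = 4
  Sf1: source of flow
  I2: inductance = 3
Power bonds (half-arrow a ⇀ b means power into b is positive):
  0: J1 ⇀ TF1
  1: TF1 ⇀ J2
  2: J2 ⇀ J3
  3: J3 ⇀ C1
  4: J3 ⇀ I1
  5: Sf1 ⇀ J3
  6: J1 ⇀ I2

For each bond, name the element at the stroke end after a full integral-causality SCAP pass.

b5 →Sf1  (Sf1 fixes flow; stroke at Sf1)
b3 →J3  (C1 outputs effort q/C1)
b2 →J2  (common-e at J3 fixed by 3)
b4 →I1  (J3 effort already set via bond 3)
b1 →TF1  (J2: last free bond brings flow in)
b0 →J1  (TF TF1: opposite of bond 1)
b6 →I2  (J1: last free bond brings flow in)

b0 |J1
b1 |TF1
b2 |J2
b3 |J3
b4 |I1
b5 |Sf1
b6 |I2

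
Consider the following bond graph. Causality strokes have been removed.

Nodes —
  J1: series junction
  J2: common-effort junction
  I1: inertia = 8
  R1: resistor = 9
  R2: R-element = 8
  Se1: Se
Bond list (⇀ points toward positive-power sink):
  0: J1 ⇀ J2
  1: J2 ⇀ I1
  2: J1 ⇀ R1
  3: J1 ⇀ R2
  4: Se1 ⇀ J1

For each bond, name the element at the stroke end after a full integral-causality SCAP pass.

bond 0 stroke at J2
bond 1 stroke at I1
bond 2 stroke at J1
bond 3 stroke at J1
bond 4 stroke at J1

β4 stroke at J1  (source Se1 imposes e)
β1 stroke at I1  (I1: I, integral causality)
β0 stroke at J2  (closing 0-jn rule on J2)
β2 stroke at J1  (J1: bond 0 brought flow, rest push out)
β3 stroke at J1  (common-f at J1 fixed by 0)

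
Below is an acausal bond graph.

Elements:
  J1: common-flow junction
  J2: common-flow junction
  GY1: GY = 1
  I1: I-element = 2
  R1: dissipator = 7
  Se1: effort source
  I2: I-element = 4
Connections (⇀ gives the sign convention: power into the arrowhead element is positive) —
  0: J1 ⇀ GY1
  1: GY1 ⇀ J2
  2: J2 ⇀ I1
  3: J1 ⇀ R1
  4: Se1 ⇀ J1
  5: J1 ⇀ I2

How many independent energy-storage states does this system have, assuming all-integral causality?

2  (I1, I2 all integral)

b4 →J1  (source Se1 imposes e)
b2 →I1  (prefer integral on I1)
b1 →J2  (J2: bond 2 brought flow, rest push out)
b0 →J1  (GY GY1: same side as bond 1)
b5 →I2  (I2: I, integral causality)
b3 →J1  (J1: bond 5 brought flow, rest push out)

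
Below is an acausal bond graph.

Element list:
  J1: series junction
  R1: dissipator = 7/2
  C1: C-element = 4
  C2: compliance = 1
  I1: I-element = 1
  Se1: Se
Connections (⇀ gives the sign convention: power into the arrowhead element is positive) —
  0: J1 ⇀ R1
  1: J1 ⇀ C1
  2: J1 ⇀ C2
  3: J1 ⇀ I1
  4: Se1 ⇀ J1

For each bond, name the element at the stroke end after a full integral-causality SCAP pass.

β0 |J1
β1 |J1
β2 |J1
β3 |I1
β4 |J1

bond 4 stroke at J1  (Se1 fixes effort; stroke away)
bond 1 stroke at J1  (C1: C, integral causality)
bond 2 stroke at J1  (C2 outputs effort q/C2)
bond 3 stroke at I1  (prefer integral on I1)
bond 0 stroke at J1  (common-f at J1 fixed by 3)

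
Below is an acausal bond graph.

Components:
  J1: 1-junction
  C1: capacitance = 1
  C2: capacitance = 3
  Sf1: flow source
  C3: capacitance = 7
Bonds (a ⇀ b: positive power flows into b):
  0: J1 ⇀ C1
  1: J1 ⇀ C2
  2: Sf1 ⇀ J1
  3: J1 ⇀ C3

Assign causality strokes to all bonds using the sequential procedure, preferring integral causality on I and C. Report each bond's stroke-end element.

β2 →Sf1  (Sf1 (Sf) sets flow on bond)
β0 →J1  (common-f at J1 fixed by 2)
β1 →J1  (J1: bond 2 brought flow, rest push out)
β3 →J1  (common-f at J1 fixed by 2)

bond 0 →J1
bond 1 →J1
bond 2 →Sf1
bond 3 →J1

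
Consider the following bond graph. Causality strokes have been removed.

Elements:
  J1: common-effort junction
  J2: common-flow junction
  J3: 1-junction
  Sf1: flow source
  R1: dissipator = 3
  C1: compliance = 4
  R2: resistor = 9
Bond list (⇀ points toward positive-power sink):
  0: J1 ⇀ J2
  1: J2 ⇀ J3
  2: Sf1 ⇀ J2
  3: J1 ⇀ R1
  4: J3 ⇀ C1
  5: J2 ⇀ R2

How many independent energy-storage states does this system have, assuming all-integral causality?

1  (C1 all integral)

#2 →Sf1  (Sf1 fixes flow; stroke at Sf1)
#0 →J2  (J2: bond 2 brought flow, rest push out)
#1 →J2  (J2 flow already set via bond 2)
#5 →J2  (J2: bond 2 brought flow, rest push out)
#4 →J3  (1-jn J3 has f-setter on 1)
#3 →J1  (J1 needs exactly one e-in)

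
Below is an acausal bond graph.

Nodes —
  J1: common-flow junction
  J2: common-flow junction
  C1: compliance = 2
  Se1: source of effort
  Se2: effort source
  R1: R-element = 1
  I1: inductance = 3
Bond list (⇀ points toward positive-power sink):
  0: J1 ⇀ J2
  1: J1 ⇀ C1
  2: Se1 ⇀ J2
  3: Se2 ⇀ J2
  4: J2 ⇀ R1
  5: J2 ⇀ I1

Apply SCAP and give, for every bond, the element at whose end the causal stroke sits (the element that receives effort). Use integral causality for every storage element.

bond 0 →J2
bond 1 →J1
bond 2 →J2
bond 3 →J2
bond 4 →J2
bond 5 →I1

bond 2 stroke→J2  (Se1 fixes effort; stroke away)
bond 3 stroke→J2  (source Se2 imposes e)
bond 1 stroke→J1  (C1: C, integral causality)
bond 0 stroke→J2  (J1: last free bond brings flow in)
bond 5 stroke→I1  (prefer integral on I1)
bond 4 stroke→J2  (common-f at J2 fixed by 5)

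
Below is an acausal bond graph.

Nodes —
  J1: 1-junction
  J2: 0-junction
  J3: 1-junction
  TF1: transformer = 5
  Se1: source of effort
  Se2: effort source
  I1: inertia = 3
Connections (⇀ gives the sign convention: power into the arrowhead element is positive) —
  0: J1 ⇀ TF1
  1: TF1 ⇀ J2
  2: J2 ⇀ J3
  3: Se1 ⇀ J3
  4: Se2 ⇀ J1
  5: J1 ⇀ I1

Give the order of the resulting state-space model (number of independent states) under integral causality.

1  (I1 all integral)

bond 3 stroke→J3  (Se1 (Se) sets effort on bond)
bond 4 stroke→J1  (Se2: effort source, stroke at far end)
bond 2 stroke→J2  (J3 needs exactly one f-in)
bond 1 stroke→TF1  (J2 effort already set via bond 2)
bond 0 stroke→J1  (TF TF1: opposite of bond 1)
bond 5 stroke→I1  (closing 1-jn rule on J1)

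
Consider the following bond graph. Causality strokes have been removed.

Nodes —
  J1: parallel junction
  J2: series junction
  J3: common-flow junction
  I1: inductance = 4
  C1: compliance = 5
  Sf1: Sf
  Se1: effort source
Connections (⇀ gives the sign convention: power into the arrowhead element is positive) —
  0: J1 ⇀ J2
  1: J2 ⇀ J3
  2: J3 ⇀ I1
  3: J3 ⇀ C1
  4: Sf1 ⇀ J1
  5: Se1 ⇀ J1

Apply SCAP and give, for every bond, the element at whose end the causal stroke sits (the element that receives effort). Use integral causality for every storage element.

β0 →J2
β1 →J3
β2 →I1
β3 →J3
β4 →Sf1
β5 →J1

#4 stroke→Sf1  (source Sf1 imposes f)
#5 stroke→J1  (Se1: effort source, stroke at far end)
#0 stroke→J2  (J1 effort already set via bond 5)
#1 stroke→J3  (J2 needs exactly one f-in)
#2 stroke→I1  (I1 outputs flow p/I1)
#3 stroke→J3  (1-jn J3 has f-setter on 2)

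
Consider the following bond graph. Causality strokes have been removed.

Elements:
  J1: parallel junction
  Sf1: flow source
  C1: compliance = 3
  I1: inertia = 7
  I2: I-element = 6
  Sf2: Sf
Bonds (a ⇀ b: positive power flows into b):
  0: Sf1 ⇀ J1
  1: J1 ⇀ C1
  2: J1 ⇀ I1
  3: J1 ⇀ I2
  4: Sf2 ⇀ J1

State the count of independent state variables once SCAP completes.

bond 0 |Sf1  (Sf1 fixes flow; stroke at Sf1)
bond 4 |Sf2  (source Sf2 imposes f)
bond 1 |J1  (C1: C, integral causality)
bond 2 |I1  (common-e at J1 fixed by 1)
bond 3 |I2  (common-e at J1 fixed by 1)

3  (C1, I1, I2 all integral)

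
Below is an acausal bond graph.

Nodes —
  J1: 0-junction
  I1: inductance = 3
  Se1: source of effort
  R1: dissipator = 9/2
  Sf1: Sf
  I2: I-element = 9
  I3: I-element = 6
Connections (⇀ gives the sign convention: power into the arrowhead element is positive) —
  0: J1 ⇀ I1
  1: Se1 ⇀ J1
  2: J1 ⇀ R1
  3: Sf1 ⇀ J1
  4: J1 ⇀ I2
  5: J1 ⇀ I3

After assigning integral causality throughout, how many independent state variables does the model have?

3  (I1, I2, I3 all integral)

b1 →J1  (Se1: effort source, stroke at far end)
b3 →Sf1  (source Sf1 imposes f)
b0 →I1  (0-jn J1 has e-setter on 1)
b2 →R1  (J1: bond 1 brought effort, rest push out)
b4 →I2  (0-jn J1 has e-setter on 1)
b5 →I3  (J1: bond 1 brought effort, rest push out)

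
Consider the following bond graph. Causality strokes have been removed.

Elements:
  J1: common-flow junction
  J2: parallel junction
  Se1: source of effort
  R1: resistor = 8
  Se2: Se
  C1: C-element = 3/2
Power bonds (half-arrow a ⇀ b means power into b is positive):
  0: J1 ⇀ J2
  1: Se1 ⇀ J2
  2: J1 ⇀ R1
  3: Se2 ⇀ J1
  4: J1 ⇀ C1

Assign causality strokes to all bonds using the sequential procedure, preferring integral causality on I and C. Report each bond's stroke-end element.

β0 stroke→J1
β1 stroke→J2
β2 stroke→R1
β3 stroke→J1
β4 stroke→J1

β1 stroke at J2  (Se1: effort source, stroke at far end)
β3 stroke at J1  (source Se2 imposes e)
β0 stroke at J1  (J2: bond 1 brought effort, rest push out)
β4 stroke at J1  (C1 outputs effort q/C1)
β2 stroke at R1  (J1: last free bond brings flow in)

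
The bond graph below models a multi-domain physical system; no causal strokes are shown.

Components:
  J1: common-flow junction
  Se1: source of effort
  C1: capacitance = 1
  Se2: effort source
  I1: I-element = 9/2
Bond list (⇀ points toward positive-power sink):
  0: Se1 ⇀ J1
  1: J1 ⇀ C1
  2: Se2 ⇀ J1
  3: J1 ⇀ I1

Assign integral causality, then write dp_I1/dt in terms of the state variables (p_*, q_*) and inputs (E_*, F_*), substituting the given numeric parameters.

β0 →J1  (Se1 (Se) sets effort on bond)
β2 →J1  (source Se2 imposes e)
β1 →J1  (C1 outputs effort q/C1)
β3 →I1  (closing 1-jn rule on J1)

dp_I1/dt = E_Se1 + E_Se2 - q_C1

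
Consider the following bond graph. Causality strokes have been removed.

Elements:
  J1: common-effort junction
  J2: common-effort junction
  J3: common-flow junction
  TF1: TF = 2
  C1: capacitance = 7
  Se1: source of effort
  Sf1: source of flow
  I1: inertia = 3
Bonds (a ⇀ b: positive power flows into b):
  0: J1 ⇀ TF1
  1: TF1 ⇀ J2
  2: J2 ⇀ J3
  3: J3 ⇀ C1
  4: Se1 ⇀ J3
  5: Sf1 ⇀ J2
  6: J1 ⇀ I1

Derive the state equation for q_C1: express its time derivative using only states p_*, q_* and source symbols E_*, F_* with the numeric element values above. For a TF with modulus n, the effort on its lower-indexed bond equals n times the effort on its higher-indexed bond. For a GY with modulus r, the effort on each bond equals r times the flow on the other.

dq_C1/dt = F_Sf1 - 2*p_I1/3

#4 stroke at J3  (Se1 (Se) sets effort on bond)
#5 stroke at Sf1  (Sf1: flow source, stroke at near end)
#3 stroke at J3  (C1 integral (e out))
#2 stroke at J2  (J3: last free bond brings flow in)
#1 stroke at TF1  (J2: bond 2 brought effort, rest push out)
#0 stroke at J1  (through TF1, causality passes straight; one stroke at TF1)
#6 stroke at I1  (J1 effort already set via bond 0)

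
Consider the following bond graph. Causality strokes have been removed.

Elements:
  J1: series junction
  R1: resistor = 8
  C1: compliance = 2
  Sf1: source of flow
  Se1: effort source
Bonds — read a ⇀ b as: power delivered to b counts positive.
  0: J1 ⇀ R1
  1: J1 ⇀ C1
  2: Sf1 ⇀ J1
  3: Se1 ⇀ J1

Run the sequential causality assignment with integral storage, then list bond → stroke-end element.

bond 0 |J1
bond 1 |J1
bond 2 |Sf1
bond 3 |J1

#2 →Sf1  (Sf1: flow source, stroke at near end)
#3 →J1  (Se1 (Se) sets effort on bond)
#0 →J1  (J1 flow already set via bond 2)
#1 →J1  (common-f at J1 fixed by 2)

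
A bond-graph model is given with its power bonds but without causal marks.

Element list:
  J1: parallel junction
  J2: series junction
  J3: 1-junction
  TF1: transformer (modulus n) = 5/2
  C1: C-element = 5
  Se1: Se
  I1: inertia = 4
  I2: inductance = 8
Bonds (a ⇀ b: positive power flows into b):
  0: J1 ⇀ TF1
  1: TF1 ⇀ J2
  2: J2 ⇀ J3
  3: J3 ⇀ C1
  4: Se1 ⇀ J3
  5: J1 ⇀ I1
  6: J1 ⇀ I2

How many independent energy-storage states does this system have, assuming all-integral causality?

3  (C1, I1, I2 all integral)

b4 →J3  (source Se1 imposes e)
b3 →J3  (C1: C, integral causality)
b2 →J2  (J3 needs exactly one f-in)
b1 →TF1  (only one flow-in slot at J2)
b0 →J1  (TF1: transformer flips bond 1)
b5 →I1  (J1: bond 0 brought effort, rest push out)
b6 →I2  (common-e at J1 fixed by 0)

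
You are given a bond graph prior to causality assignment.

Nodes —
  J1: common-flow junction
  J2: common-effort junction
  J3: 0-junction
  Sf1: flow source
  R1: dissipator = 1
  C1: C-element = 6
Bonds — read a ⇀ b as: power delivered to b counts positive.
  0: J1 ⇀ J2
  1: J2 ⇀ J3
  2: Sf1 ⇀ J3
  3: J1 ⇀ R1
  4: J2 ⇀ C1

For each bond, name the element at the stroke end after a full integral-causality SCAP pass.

#2 |Sf1  (Sf1: flow source, stroke at near end)
#1 |J3  (only one effort-in slot at J3)
#4 |J2  (C1: C, integral causality)
#0 |J1  (common-e at J2 fixed by 4)
#3 |R1  (J1 needs exactly one f-in)

bond 0 stroke at J1
bond 1 stroke at J3
bond 2 stroke at Sf1
bond 3 stroke at R1
bond 4 stroke at J2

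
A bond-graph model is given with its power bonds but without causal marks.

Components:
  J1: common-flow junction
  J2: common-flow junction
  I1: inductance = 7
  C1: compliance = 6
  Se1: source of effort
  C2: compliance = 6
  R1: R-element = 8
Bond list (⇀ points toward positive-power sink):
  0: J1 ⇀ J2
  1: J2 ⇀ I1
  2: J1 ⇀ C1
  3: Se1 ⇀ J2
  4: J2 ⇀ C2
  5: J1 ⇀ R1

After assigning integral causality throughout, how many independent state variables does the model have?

bond 3 |J2  (source Se1 imposes e)
bond 1 |I1  (I1 integral (f out))
bond 0 |J2  (J2 flow already set via bond 1)
bond 4 |J2  (common-f at J2 fixed by 1)
bond 2 |J1  (1-jn J1 has f-setter on 0)
bond 5 |J1  (J1 flow already set via bond 0)

3  (C1, C2, I1 all integral)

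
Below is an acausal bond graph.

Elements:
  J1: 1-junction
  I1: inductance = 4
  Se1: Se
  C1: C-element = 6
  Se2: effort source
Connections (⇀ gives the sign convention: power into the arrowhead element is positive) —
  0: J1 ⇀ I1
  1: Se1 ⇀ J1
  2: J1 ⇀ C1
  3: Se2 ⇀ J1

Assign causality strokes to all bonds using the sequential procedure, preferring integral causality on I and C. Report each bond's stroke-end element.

#1 →J1  (Se1 fixes effort; stroke away)
#3 →J1  (Se2 fixes effort; stroke away)
#0 →I1  (I1 outputs flow p/I1)
#2 →J1  (J1 flow already set via bond 0)

bond 0 →I1
bond 1 →J1
bond 2 →J1
bond 3 →J1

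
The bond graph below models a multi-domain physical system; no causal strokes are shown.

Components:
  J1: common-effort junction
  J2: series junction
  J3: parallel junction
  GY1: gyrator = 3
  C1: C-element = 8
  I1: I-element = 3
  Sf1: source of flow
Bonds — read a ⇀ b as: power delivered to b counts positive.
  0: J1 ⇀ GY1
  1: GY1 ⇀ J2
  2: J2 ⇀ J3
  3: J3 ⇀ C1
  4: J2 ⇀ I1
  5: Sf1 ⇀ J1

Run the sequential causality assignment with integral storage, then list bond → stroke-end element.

b0 |J1
b1 |J2
b2 |J2
b3 |J3
b4 |I1
b5 |Sf1

b5 |Sf1  (Sf1 fixes flow; stroke at Sf1)
b0 |J1  (only one effort-in slot at J1)
b1 |J2  (GY1 both-in/both-out from 0)
b3 |J3  (C1 outputs effort q/C1)
b2 |J2  (common-e at J3 fixed by 3)
b4 |I1  (closing 1-jn rule on J2)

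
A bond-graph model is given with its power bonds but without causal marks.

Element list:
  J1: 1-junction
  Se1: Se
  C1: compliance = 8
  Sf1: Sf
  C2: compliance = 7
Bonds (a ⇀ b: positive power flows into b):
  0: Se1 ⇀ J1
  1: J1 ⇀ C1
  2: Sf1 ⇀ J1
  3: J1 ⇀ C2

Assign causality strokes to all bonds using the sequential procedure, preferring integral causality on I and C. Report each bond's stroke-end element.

b0 →J1  (Se1 (Se) sets effort on bond)
b2 →Sf1  (source Sf1 imposes f)
b1 →J1  (common-f at J1 fixed by 2)
b3 →J1  (J1: bond 2 brought flow, rest push out)

β0 |J1
β1 |J1
β2 |Sf1
β3 |J1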